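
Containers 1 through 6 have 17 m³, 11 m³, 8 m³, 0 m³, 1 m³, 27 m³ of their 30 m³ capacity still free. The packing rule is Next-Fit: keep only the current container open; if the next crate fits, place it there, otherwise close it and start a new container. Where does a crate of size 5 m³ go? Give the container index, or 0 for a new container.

6

Next-Fit only looks at container 6, which has 27 m³ free.
5 m³ fits there.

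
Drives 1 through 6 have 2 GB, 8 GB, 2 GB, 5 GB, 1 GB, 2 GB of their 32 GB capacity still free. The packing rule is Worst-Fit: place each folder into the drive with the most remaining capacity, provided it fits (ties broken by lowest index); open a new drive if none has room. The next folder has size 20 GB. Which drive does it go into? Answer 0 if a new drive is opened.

No drive has ≥ 20 GB free, so a new drive is opened.

0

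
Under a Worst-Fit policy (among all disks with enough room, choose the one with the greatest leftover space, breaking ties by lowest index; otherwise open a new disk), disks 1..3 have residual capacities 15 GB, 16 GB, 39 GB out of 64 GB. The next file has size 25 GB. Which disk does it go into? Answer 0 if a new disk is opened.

Disks with room: disk 3 (39 GB).
Most room is disk 3 with 39 GB free.

3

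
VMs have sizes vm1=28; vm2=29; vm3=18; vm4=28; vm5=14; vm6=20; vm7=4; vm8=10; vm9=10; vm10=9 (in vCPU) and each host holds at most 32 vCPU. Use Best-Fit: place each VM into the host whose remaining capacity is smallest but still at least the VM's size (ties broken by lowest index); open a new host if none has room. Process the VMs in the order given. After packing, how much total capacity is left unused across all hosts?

22

host 1: place vm1 (28 vCPU), 4 vCPU left
host 2: place vm2 (29 vCPU), 3 vCPU left
host 3: place vm3 (18 vCPU), 14 vCPU left
host 4: place vm4 (28 vCPU), 4 vCPU left
host 3: place vm5 (14 vCPU), 0 vCPU left
host 5: place vm6 (20 vCPU), 12 vCPU left
host 1: place vm7 (4 vCPU), 0 vCPU left
host 5: place vm8 (10 vCPU), 2 vCPU left
host 6: place vm9 (10 vCPU), 22 vCPU left
host 6: place vm10 (9 vCPU), 13 vCPU left
6 hosts × 32 vCPU = 192 vCPU; used 170 vCPU; unused 22 vCPU.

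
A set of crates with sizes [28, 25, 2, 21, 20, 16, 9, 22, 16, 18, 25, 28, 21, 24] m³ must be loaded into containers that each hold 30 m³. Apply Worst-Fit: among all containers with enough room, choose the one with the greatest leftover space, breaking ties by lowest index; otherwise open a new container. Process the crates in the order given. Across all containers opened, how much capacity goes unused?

85

28 m³ → container 1 (remaining 2 m³)
25 m³ → container 2 (remaining 5 m³)
2 m³ → container 2 (remaining 3 m³)
21 m³ → container 3 (remaining 9 m³)
20 m³ → container 4 (remaining 10 m³)
16 m³ → container 5 (remaining 14 m³)
9 m³ → container 5 (remaining 5 m³)
22 m³ → container 6 (remaining 8 m³)
16 m³ → container 7 (remaining 14 m³)
18 m³ → container 8 (remaining 12 m³)
25 m³ → container 9 (remaining 5 m³)
28 m³ → container 10 (remaining 2 m³)
21 m³ → container 11 (remaining 9 m³)
24 m³ → container 12 (remaining 6 m³)
12 containers × 30 m³ = 360 m³; used 275 m³; unused 85 m³.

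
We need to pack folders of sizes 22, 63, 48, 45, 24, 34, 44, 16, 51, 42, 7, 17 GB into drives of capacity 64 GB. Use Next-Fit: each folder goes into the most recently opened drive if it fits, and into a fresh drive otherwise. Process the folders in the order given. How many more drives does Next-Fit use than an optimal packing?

Next-Fit: [22] [63] [48] [45] [24,34] [44,16] [51] [42,7] [17] → 9 drives.
Total size 413 GB; any packing needs at least ⌈413/64⌉ = 7 drives.
An optimal packing achieves that bound: [63] [51,7] [48,16] [45,17] [44] [42,22] [34,24] → 7 drives.
Excess: 9 − 7 = 2.

2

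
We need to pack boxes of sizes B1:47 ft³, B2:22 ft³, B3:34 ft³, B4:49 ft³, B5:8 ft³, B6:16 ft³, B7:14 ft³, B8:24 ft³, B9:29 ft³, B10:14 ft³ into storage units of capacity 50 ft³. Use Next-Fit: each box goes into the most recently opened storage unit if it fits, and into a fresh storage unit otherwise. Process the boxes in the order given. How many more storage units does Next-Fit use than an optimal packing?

Next-Fit: [47] [22] [34] [49] [8,16,14] [24] [29,14] → 7 storage units.
Total size 257 ft³; any packing needs at least ⌈257/50⌉ = 6 storage units.
An optimal packing achieves that bound: [49] [47] [34,16] [29,14] [24,22] [14,8] → 6 storage units.
Excess: 7 − 6 = 1.

1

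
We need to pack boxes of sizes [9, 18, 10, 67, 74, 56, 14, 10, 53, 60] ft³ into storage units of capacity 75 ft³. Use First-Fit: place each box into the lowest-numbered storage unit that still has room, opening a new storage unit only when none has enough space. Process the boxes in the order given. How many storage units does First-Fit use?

9 ft³ → storage unit 1 (remaining 66 ft³)
18 ft³ → storage unit 1 (remaining 48 ft³)
10 ft³ → storage unit 1 (remaining 38 ft³)
67 ft³ → storage unit 2 (remaining 8 ft³)
74 ft³ → storage unit 3 (remaining 1 ft³)
56 ft³ → storage unit 4 (remaining 19 ft³)
14 ft³ → storage unit 1 (remaining 24 ft³)
10 ft³ → storage unit 1 (remaining 14 ft³)
53 ft³ → storage unit 5 (remaining 22 ft³)
60 ft³ → storage unit 6 (remaining 15 ft³)
Final storage units: [9,18,10,14,10] [67] [74] [56] [53] [60].

6 storage units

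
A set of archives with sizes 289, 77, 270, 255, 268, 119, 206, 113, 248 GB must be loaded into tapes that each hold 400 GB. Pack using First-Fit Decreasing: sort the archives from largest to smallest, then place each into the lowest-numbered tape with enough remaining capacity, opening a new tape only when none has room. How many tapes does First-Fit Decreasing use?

6

Sorted descending: 289, 270, 268, 255, 248, 206, 119, 113, 77.
289 GB → tape 1 (remaining 111 GB)
270 GB → tape 2 (remaining 130 GB)
268 GB → tape 3 (remaining 132 GB)
255 GB → tape 4 (remaining 145 GB)
248 GB → tape 5 (remaining 152 GB)
206 GB → tape 6 (remaining 194 GB)
119 GB → tape 2 (remaining 11 GB)
113 GB → tape 3 (remaining 19 GB)
77 GB → tape 1 (remaining 34 GB)
Final tapes: [289,77] [270,119] [268,113] [255] [248] [206].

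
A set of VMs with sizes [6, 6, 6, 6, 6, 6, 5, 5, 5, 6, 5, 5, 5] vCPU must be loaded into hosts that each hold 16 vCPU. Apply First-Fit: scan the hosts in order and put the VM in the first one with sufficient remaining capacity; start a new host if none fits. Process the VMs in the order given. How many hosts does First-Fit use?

Put 6 vCPU in host 1; 10 vCPU remain.
Put 6 vCPU in host 1; 4 vCPU remain.
Put 6 vCPU in host 2; 10 vCPU remain.
Put 6 vCPU in host 2; 4 vCPU remain.
Put 6 vCPU in host 3; 10 vCPU remain.
Put 6 vCPU in host 3; 4 vCPU remain.
Put 5 vCPU in host 4; 11 vCPU remain.
Put 5 vCPU in host 4; 6 vCPU remain.
Put 5 vCPU in host 4; 1 vCPU remain.
Put 6 vCPU in host 5; 10 vCPU remain.
Put 5 vCPU in host 5; 5 vCPU remain.
Put 5 vCPU in host 5; 0 vCPU remain.
Put 5 vCPU in host 6; 11 vCPU remain.
Final hosts: [6,6] [6,6] [6,6] [5,5,5] [6,5,5] [5].

6 hosts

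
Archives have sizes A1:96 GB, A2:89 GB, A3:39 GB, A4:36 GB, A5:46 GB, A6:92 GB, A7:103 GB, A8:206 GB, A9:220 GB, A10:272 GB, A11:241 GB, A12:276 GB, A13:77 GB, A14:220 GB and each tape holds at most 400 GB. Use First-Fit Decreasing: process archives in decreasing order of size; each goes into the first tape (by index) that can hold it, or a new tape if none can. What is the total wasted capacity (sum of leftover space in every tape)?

387

Sorted descending: 276, 272, 241, 220, 220, 206, 103, 96, 92, 89, 77, 46, 39, 36.
276 GB → tape 1 (remaining 124 GB)
272 GB → tape 2 (remaining 128 GB)
241 GB → tape 3 (remaining 159 GB)
220 GB → tape 4 (remaining 180 GB)
220 GB → tape 5 (remaining 180 GB)
206 GB → tape 6 (remaining 194 GB)
103 GB → tape 1 (remaining 21 GB)
96 GB → tape 2 (remaining 32 GB)
92 GB → tape 3 (remaining 67 GB)
89 GB → tape 4 (remaining 91 GB)
77 GB → tape 4 (remaining 14 GB)
46 GB → tape 3 (remaining 21 GB)
39 GB → tape 5 (remaining 141 GB)
36 GB → tape 5 (remaining 105 GB)
6 tapes × 400 GB = 2400 GB; used 2013 GB; unused 387 GB.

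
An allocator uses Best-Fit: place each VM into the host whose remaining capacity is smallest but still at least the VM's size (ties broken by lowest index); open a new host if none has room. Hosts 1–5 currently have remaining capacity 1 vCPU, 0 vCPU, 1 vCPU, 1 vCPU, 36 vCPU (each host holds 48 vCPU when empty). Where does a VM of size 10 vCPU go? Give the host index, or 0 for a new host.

Hosts with room: host 5 (36 vCPU).
Tightest fit is host 5 with 36 vCPU free.

5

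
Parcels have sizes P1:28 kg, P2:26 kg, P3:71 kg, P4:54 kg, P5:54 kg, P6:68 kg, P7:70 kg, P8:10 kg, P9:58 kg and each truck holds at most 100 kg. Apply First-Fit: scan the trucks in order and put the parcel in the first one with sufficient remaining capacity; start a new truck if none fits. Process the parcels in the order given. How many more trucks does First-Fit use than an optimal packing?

First-Fit: [28,26,10] [71] [54] [54] [68] [70] [58] → 7 trucks.
6 parcels exceed 50 kg (half the capacity), and no two of those can share a truck, so at least 6 trucks are needed.
An optimal packing achieves that bound: [71,28] [70,26] [68,10] [58] [54] [54] → 6 trucks.
Excess: 7 − 6 = 1.

1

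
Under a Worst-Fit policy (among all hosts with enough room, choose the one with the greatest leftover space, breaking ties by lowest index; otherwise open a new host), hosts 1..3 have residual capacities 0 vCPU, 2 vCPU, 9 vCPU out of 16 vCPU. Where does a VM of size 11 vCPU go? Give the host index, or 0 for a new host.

0

No host has ≥ 11 vCPU free, so a new host is opened.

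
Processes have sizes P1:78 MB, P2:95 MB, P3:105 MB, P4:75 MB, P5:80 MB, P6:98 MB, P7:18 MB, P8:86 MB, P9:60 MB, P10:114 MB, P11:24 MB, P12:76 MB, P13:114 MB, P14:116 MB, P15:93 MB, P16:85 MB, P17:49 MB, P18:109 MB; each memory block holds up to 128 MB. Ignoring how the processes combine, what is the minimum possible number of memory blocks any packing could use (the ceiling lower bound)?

12

Total size = 78 + 95 + 105 + 75 + 80 + 98 + 18 + 86 + 60 + 114 + 24 + 76 + 114 + 116 + 93 + 85 + 49 + 109 = 1475 MB.
⌈1475 / 128⌉ = 12.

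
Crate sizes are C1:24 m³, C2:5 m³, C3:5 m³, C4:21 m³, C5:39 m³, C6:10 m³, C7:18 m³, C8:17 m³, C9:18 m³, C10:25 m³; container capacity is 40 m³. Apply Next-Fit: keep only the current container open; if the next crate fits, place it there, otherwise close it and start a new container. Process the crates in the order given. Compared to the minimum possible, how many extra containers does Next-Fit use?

1

Next-Fit: [24,5,5] [21] [39] [10,18] [17,18] [25] → 6 containers.
Total size 182 m³; any packing needs at least ⌈182/40⌉ = 5 containers.
An optimal packing achieves that bound: [39] [25,10,5] [24,5] [21,18] [18,17] → 5 containers.
Excess: 6 − 5 = 1.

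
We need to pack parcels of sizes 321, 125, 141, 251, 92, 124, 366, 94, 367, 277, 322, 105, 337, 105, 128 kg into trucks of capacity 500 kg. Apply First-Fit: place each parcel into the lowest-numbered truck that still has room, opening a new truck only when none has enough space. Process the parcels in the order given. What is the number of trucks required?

truck 1: place 321 kg, 179 kg left
truck 1: place 125 kg, 54 kg left
truck 2: place 141 kg, 359 kg left
truck 2: place 251 kg, 108 kg left
truck 2: place 92 kg, 16 kg left
truck 3: place 124 kg, 376 kg left
truck 3: place 366 kg, 10 kg left
truck 4: place 94 kg, 406 kg left
truck 4: place 367 kg, 39 kg left
truck 5: place 277 kg, 223 kg left
truck 6: place 322 kg, 178 kg left
truck 5: place 105 kg, 118 kg left
truck 7: place 337 kg, 163 kg left
truck 5: place 105 kg, 13 kg left
truck 6: place 128 kg, 50 kg left

7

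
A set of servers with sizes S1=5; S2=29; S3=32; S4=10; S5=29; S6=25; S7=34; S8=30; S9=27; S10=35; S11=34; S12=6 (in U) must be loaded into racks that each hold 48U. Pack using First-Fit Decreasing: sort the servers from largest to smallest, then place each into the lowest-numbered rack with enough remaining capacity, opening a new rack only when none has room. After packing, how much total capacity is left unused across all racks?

136

Sorted descending: 35, 34, 34, 32, 30, 29, 29, 27, 25, 10, 6, 5.
rack 1: place 35U, 13U left
rack 2: place 34U, 14U left
rack 3: place 34U, 14U left
rack 4: place 32U, 16U left
rack 5: place 30U, 18U left
rack 6: place 29U, 19U left
rack 7: place 29U, 19U left
rack 8: place 27U, 21U left
rack 9: place 25U, 23U left
rack 1: place 10U, 3U left
rack 2: place 6U, 8U left
rack 2: place 5U, 3U left
9 racks × 48U = 432U; used 296U; unused 136U.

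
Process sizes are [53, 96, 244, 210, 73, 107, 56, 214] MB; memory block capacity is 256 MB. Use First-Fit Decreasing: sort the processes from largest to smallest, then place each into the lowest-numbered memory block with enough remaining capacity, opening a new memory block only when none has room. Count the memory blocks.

Sorted descending: 244, 214, 210, 107, 96, 73, 56, 53.
Put 244 MB in memory block 1; 12 MB remain.
Put 214 MB in memory block 2; 42 MB remain.
Put 210 MB in memory block 3; 46 MB remain.
Put 107 MB in memory block 4; 149 MB remain.
Put 96 MB in memory block 4; 53 MB remain.
Put 73 MB in memory block 5; 183 MB remain.
Put 56 MB in memory block 5; 127 MB remain.
Put 53 MB in memory block 4; 0 MB remain.
Final memory blocks: [244] [214] [210] [107,96,53] [73,56].

5 memory blocks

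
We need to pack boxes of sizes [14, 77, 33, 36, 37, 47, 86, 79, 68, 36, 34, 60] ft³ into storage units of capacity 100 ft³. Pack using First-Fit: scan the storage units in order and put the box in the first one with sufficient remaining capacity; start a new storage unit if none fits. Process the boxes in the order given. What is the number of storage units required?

Put 14 ft³ in storage unit 1; 86 ft³ remain.
Put 77 ft³ in storage unit 1; 9 ft³ remain.
Put 33 ft³ in storage unit 2; 67 ft³ remain.
Put 36 ft³ in storage unit 2; 31 ft³ remain.
Put 37 ft³ in storage unit 3; 63 ft³ remain.
Put 47 ft³ in storage unit 3; 16 ft³ remain.
Put 86 ft³ in storage unit 4; 14 ft³ remain.
Put 79 ft³ in storage unit 5; 21 ft³ remain.
Put 68 ft³ in storage unit 6; 32 ft³ remain.
Put 36 ft³ in storage unit 7; 64 ft³ remain.
Put 34 ft³ in storage unit 7; 30 ft³ remain.
Put 60 ft³ in storage unit 8; 40 ft³ remain.
Final storage units: [14,77] [33,36] [37,47] [86] [79] [68] [36,34] [60].

8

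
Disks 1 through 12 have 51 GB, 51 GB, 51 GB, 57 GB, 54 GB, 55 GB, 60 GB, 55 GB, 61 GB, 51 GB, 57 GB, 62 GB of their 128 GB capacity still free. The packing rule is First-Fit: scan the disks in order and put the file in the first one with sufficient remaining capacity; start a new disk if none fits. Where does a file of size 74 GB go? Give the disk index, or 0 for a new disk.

0

No disk has ≥ 74 GB free, so a new disk is opened.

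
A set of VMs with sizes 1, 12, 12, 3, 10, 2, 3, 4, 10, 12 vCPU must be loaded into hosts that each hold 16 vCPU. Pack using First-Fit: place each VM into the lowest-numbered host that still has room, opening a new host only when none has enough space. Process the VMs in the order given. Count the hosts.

Put 1 vCPU in host 1; 15 vCPU remain.
Put 12 vCPU in host 1; 3 vCPU remain.
Put 12 vCPU in host 2; 4 vCPU remain.
Put 3 vCPU in host 1; 0 vCPU remain.
Put 10 vCPU in host 3; 6 vCPU remain.
Put 2 vCPU in host 2; 2 vCPU remain.
Put 3 vCPU in host 3; 3 vCPU remain.
Put 4 vCPU in host 4; 12 vCPU remain.
Put 10 vCPU in host 4; 2 vCPU remain.
Put 12 vCPU in host 5; 4 vCPU remain.

5 hosts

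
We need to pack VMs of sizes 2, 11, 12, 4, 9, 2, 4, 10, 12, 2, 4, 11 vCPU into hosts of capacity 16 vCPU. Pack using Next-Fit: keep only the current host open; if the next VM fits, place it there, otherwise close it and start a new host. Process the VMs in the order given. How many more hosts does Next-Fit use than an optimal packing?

Next-Fit: [2,11] [12,4] [9,2,4] [10] [12,2] [4,11] → 6 hosts.
Total size 83 vCPU; any packing needs at least ⌈83/16⌉ = 6 hosts.
So 6 is already optimal.

0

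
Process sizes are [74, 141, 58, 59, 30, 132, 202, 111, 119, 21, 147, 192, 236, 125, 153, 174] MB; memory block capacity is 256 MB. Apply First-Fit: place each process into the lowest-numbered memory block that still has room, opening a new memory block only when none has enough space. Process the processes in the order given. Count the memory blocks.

memory block 1: place 74 MB, 182 MB left
memory block 1: place 141 MB, 41 MB left
memory block 2: place 58 MB, 198 MB left
memory block 2: place 59 MB, 139 MB left
memory block 1: place 30 MB, 11 MB left
memory block 2: place 132 MB, 7 MB left
memory block 3: place 202 MB, 54 MB left
memory block 4: place 111 MB, 145 MB left
memory block 4: place 119 MB, 26 MB left
memory block 3: place 21 MB, 33 MB left
memory block 5: place 147 MB, 109 MB left
memory block 6: place 192 MB, 64 MB left
memory block 7: place 236 MB, 20 MB left
memory block 8: place 125 MB, 131 MB left
memory block 9: place 153 MB, 103 MB left
memory block 10: place 174 MB, 82 MB left
Final memory blocks: [74,141,30] [58,59,132] [202,21] [111,119] [147] [192] [236] [125] [153] [174].

10 memory blocks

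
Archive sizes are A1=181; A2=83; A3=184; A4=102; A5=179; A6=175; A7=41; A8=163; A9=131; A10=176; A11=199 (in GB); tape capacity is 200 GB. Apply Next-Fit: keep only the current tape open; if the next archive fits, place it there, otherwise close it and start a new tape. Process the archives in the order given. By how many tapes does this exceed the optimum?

2

Next-Fit: [181] [83] [184] [102] [179] [175] [41] [163] [131] [176] [199] → 11 tapes.
Total size 1614 GB; any packing needs at least ⌈1614/200⌉ = 9 tapes.
An optimal packing achieves that bound: [199] [184] [181] [179] [176] [175] [163] [131,41] [102,83] → 9 tapes.
Excess: 11 − 9 = 2.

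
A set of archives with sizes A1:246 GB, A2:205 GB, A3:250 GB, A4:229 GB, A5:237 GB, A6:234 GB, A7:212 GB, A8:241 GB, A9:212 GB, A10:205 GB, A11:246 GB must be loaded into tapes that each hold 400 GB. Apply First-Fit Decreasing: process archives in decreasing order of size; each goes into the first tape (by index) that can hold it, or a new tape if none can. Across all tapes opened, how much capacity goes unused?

Sorted descending: 250, 246, 246, 241, 237, 234, 229, 212, 212, 205, 205.
tape 1: place 250 GB, 150 GB left
tape 2: place 246 GB, 154 GB left
tape 3: place 246 GB, 154 GB left
tape 4: place 241 GB, 159 GB left
tape 5: place 237 GB, 163 GB left
tape 6: place 234 GB, 166 GB left
tape 7: place 229 GB, 171 GB left
tape 8: place 212 GB, 188 GB left
tape 9: place 212 GB, 188 GB left
tape 10: place 205 GB, 195 GB left
tape 11: place 205 GB, 195 GB left
11 tapes × 400 GB = 4400 GB; used 2517 GB; unused 1883 GB.

1883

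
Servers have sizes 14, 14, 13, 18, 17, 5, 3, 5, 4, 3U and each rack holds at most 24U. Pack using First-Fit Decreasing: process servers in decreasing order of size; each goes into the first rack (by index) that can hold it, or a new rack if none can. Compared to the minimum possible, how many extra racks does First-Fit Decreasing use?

First-Fit Decreasing: [18,5] [17,5] [14,4,3,3] [14] [13] → 5 racks.
5 servers exceed 12U (half the capacity), and no two of those can share a rack, so at least 5 racks are needed.
So 5 is already optimal.

0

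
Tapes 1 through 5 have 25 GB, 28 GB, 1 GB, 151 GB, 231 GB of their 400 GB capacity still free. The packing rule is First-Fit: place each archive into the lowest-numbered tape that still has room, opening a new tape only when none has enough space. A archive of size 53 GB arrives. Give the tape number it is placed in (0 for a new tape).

Tapes with room: tape 4 (151 GB), tape 5 (231 GB).
The first with room is tape 4.

4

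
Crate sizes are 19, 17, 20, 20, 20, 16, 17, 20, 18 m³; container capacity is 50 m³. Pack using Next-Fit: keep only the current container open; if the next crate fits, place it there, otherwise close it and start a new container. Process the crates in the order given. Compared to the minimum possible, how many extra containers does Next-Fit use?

1

Next-Fit: [19,17] [20,20] [20,16] [17,20] [18] → 5 containers.
Total size 167 m³; any packing needs at least ⌈167/50⌉ = 4 containers.
An optimal packing achieves that bound: [20,20] [20,20] [19,18] [17,17,16] → 4 containers.
Excess: 5 − 4 = 1.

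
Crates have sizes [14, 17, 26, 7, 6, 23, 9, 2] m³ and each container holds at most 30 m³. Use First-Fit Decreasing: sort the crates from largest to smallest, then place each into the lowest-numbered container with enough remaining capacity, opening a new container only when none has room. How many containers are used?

4 containers

Sorted descending: 26, 23, 17, 14, 9, 7, 6, 2.
container 1: place 26 m³, 4 m³ left
container 2: place 23 m³, 7 m³ left
container 3: place 17 m³, 13 m³ left
container 4: place 14 m³, 16 m³ left
container 3: place 9 m³, 4 m³ left
container 2: place 7 m³, 0 m³ left
container 4: place 6 m³, 10 m³ left
container 1: place 2 m³, 2 m³ left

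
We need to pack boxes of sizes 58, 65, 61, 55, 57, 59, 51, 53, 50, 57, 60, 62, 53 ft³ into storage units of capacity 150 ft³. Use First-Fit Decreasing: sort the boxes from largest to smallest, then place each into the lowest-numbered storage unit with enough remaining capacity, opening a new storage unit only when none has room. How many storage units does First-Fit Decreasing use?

7 storage units

Sorted descending: 65, 62, 61, 60, 59, 58, 57, 57, 55, 53, 53, 51, 50.
Put 65 ft³ in storage unit 1; 85 ft³ remain.
Put 62 ft³ in storage unit 1; 23 ft³ remain.
Put 61 ft³ in storage unit 2; 89 ft³ remain.
Put 60 ft³ in storage unit 2; 29 ft³ remain.
Put 59 ft³ in storage unit 3; 91 ft³ remain.
Put 58 ft³ in storage unit 3; 33 ft³ remain.
Put 57 ft³ in storage unit 4; 93 ft³ remain.
Put 57 ft³ in storage unit 4; 36 ft³ remain.
Put 55 ft³ in storage unit 5; 95 ft³ remain.
Put 53 ft³ in storage unit 5; 42 ft³ remain.
Put 53 ft³ in storage unit 6; 97 ft³ remain.
Put 51 ft³ in storage unit 6; 46 ft³ remain.
Put 50 ft³ in storage unit 7; 100 ft³ remain.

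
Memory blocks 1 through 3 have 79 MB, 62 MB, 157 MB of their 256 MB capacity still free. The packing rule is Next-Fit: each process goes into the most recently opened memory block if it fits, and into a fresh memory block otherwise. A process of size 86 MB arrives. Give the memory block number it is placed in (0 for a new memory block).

Next-Fit only looks at memory block 3, which has 157 MB free.
86 MB fits there.

3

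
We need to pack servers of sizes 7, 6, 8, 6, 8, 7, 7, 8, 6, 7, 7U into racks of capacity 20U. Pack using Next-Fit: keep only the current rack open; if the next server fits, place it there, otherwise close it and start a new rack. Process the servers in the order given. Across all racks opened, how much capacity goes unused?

23

7U → rack 1 (remaining 13U)
6U → rack 1 (remaining 7U)
8U → rack 2 (remaining 12U)
6U → rack 2 (remaining 6U)
8U → rack 3 (remaining 12U)
7U → rack 3 (remaining 5U)
7U → rack 4 (remaining 13U)
8U → rack 4 (remaining 5U)
6U → rack 5 (remaining 14U)
7U → rack 5 (remaining 7U)
7U → rack 5 (remaining 0U)
5 racks × 20U = 100U; used 77U; unused 23U.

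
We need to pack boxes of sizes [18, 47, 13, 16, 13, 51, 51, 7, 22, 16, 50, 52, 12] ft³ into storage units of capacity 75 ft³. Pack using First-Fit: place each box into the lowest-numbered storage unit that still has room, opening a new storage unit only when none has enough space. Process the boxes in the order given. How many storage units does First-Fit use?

6 storage units

storage unit 1: place 18 ft³, 57 ft³ left
storage unit 1: place 47 ft³, 10 ft³ left
storage unit 2: place 13 ft³, 62 ft³ left
storage unit 2: place 16 ft³, 46 ft³ left
storage unit 2: place 13 ft³, 33 ft³ left
storage unit 3: place 51 ft³, 24 ft³ left
storage unit 4: place 51 ft³, 24 ft³ left
storage unit 1: place 7 ft³, 3 ft³ left
storage unit 2: place 22 ft³, 11 ft³ left
storage unit 3: place 16 ft³, 8 ft³ left
storage unit 5: place 50 ft³, 25 ft³ left
storage unit 6: place 52 ft³, 23 ft³ left
storage unit 4: place 12 ft³, 12 ft³ left
Final storage units: [18,47,7] [13,16,13,22] [51,16] [51,12] [50] [52].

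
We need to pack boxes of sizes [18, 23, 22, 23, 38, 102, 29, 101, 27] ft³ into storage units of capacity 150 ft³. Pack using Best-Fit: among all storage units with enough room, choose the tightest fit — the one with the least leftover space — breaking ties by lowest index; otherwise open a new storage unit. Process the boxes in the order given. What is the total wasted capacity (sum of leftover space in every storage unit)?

67

Put 18 ft³ in storage unit 1; 132 ft³ remain.
Put 23 ft³ in storage unit 1; 109 ft³ remain.
Put 22 ft³ in storage unit 1; 87 ft³ remain.
Put 23 ft³ in storage unit 1; 64 ft³ remain.
Put 38 ft³ in storage unit 1; 26 ft³ remain.
Put 102 ft³ in storage unit 2; 48 ft³ remain.
Put 29 ft³ in storage unit 2; 19 ft³ remain.
Put 101 ft³ in storage unit 3; 49 ft³ remain.
Put 27 ft³ in storage unit 3; 22 ft³ remain.
3 storage units × 150 ft³ = 450 ft³; used 383 ft³; unused 67 ft³.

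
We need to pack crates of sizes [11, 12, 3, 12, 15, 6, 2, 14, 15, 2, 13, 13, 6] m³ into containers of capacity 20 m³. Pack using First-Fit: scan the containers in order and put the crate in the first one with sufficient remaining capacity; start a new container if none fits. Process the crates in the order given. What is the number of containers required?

8

Put 11 m³ in container 1; 9 m³ remain.
Put 12 m³ in container 2; 8 m³ remain.
Put 3 m³ in container 1; 6 m³ remain.
Put 12 m³ in container 3; 8 m³ remain.
Put 15 m³ in container 4; 5 m³ remain.
Put 6 m³ in container 1; 0 m³ remain.
Put 2 m³ in container 2; 6 m³ remain.
Put 14 m³ in container 5; 6 m³ remain.
Put 15 m³ in container 6; 5 m³ remain.
Put 2 m³ in container 2; 4 m³ remain.
Put 13 m³ in container 7; 7 m³ remain.
Put 13 m³ in container 8; 7 m³ remain.
Put 6 m³ in container 3; 2 m³ remain.
Final containers: [11,3,6] [12,2,2] [12,6] [15] [14] [15] [13] [13].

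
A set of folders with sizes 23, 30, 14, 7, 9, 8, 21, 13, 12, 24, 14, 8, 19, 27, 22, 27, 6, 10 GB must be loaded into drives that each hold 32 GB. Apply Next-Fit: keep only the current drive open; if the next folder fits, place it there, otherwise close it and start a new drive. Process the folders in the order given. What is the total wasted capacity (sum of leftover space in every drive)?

23 GB → drive 1 (remaining 9 GB)
30 GB → drive 2 (remaining 2 GB)
14 GB → drive 3 (remaining 18 GB)
7 GB → drive 3 (remaining 11 GB)
9 GB → drive 3 (remaining 2 GB)
8 GB → drive 4 (remaining 24 GB)
21 GB → drive 4 (remaining 3 GB)
13 GB → drive 5 (remaining 19 GB)
12 GB → drive 5 (remaining 7 GB)
24 GB → drive 6 (remaining 8 GB)
14 GB → drive 7 (remaining 18 GB)
8 GB → drive 7 (remaining 10 GB)
19 GB → drive 8 (remaining 13 GB)
27 GB → drive 9 (remaining 5 GB)
22 GB → drive 10 (remaining 10 GB)
27 GB → drive 11 (remaining 5 GB)
6 GB → drive 12 (remaining 26 GB)
10 GB → drive 12 (remaining 16 GB)
12 drives × 32 GB = 384 GB; used 294 GB; unused 90 GB.

90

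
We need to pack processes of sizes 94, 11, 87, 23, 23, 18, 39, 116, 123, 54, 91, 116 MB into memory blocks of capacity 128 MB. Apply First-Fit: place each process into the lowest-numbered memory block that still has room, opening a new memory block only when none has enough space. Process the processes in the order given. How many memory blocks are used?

memory block 1: place 94 MB, 34 MB left
memory block 1: place 11 MB, 23 MB left
memory block 2: place 87 MB, 41 MB left
memory block 1: place 23 MB, 0 MB left
memory block 2: place 23 MB, 18 MB left
memory block 2: place 18 MB, 0 MB left
memory block 3: place 39 MB, 89 MB left
memory block 4: place 116 MB, 12 MB left
memory block 5: place 123 MB, 5 MB left
memory block 3: place 54 MB, 35 MB left
memory block 6: place 91 MB, 37 MB left
memory block 7: place 116 MB, 12 MB left
Final memory blocks: [94,11,23] [87,23,18] [39,54] [116] [123] [91] [116].

7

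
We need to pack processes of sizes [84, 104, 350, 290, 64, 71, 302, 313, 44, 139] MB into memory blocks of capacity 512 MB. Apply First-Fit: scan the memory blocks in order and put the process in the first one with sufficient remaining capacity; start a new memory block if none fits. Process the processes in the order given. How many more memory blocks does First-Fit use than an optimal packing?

First-Fit: [84,104,290] [350,64,71] [302,44,139] [313] → 4 memory blocks.
Total size 1761 MB; any packing needs at least ⌈1761/512⌉ = 4 memory blocks.
So 4 is already optimal.

0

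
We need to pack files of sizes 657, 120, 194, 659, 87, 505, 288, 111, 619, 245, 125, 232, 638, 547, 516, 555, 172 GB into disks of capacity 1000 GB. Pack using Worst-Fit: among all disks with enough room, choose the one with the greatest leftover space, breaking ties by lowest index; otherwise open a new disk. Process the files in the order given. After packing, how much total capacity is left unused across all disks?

657 GB → disk 1 (remaining 343 GB)
120 GB → disk 1 (remaining 223 GB)
194 GB → disk 1 (remaining 29 GB)
659 GB → disk 2 (remaining 341 GB)
87 GB → disk 2 (remaining 254 GB)
505 GB → disk 3 (remaining 495 GB)
288 GB → disk 3 (remaining 207 GB)
111 GB → disk 2 (remaining 143 GB)
619 GB → disk 4 (remaining 381 GB)
245 GB → disk 4 (remaining 136 GB)
125 GB → disk 3 (remaining 82 GB)
232 GB → disk 5 (remaining 768 GB)
638 GB → disk 5 (remaining 130 GB)
547 GB → disk 6 (remaining 453 GB)
516 GB → disk 7 (remaining 484 GB)
555 GB → disk 8 (remaining 445 GB)
172 GB → disk 7 (remaining 312 GB)
8 disks × 1000 GB = 8000 GB; used 6270 GB; unused 1730 GB.

1730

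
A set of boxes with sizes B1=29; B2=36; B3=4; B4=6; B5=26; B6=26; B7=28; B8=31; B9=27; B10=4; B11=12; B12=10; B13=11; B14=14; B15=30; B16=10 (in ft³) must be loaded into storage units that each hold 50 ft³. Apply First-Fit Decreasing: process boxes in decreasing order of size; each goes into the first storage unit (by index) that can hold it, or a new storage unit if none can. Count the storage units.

Sorted descending: 36, 31, 30, 29, 28, 27, 26, 26, 14, 12, 11, 10, 10, 6, 4, 4.
Put 36 ft³ in storage unit 1; 14 ft³ remain.
Put 31 ft³ in storage unit 2; 19 ft³ remain.
Put 30 ft³ in storage unit 3; 20 ft³ remain.
Put 29 ft³ in storage unit 4; 21 ft³ remain.
Put 28 ft³ in storage unit 5; 22 ft³ remain.
Put 27 ft³ in storage unit 6; 23 ft³ remain.
Put 26 ft³ in storage unit 7; 24 ft³ remain.
Put 26 ft³ in storage unit 8; 24 ft³ remain.
Put 14 ft³ in storage unit 1; 0 ft³ remain.
Put 12 ft³ in storage unit 2; 7 ft³ remain.
Put 11 ft³ in storage unit 3; 9 ft³ remain.
Put 10 ft³ in storage unit 4; 11 ft³ remain.
Put 10 ft³ in storage unit 4; 1 ft³ remain.
Put 6 ft³ in storage unit 2; 1 ft³ remain.
Put 4 ft³ in storage unit 3; 5 ft³ remain.
Put 4 ft³ in storage unit 3; 1 ft³ remain.

8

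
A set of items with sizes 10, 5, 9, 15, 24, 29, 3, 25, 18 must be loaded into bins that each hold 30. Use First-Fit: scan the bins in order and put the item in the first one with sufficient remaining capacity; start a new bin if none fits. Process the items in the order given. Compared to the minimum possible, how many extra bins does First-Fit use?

First-Fit: [10,5,9,3] [15] [24] [29] [25] [18] → 6 bins.
Total size 138; any packing needs at least ⌈138/30⌉ = 5 bins.
An optimal packing achieves that bound: [29] [25,5] [24,3] [18,10] [15,9] → 5 bins.
Excess: 6 − 5 = 1.

1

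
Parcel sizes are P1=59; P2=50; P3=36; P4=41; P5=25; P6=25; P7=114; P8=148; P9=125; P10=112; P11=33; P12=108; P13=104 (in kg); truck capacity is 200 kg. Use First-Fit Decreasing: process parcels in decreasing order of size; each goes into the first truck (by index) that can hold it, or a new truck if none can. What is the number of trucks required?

Sorted descending: 148, 125, 114, 112, 108, 104, 59, 50, 41, 36, 33, 25, 25.
truck 1: place 148 kg, 52 kg left
truck 2: place 125 kg, 75 kg left
truck 3: place 114 kg, 86 kg left
truck 4: place 112 kg, 88 kg left
truck 5: place 108 kg, 92 kg left
truck 6: place 104 kg, 96 kg left
truck 2: place 59 kg, 16 kg left
truck 1: place 50 kg, 2 kg left
truck 3: place 41 kg, 45 kg left
truck 3: place 36 kg, 9 kg left
truck 4: place 33 kg, 55 kg left
truck 4: place 25 kg, 30 kg left
truck 4: place 25 kg, 5 kg left
Final trucks: [148,50] [125,59] [114,41,36] [112,33,25,25] [108] [104].

6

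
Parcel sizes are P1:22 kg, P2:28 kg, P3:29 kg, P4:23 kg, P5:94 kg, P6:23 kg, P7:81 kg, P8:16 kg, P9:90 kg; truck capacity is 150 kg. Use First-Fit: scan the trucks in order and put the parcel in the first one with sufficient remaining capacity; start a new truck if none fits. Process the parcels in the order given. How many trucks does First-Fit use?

4

P1 (22 kg) → truck 1 (remaining 128 kg)
P2 (28 kg) → truck 1 (remaining 100 kg)
P3 (29 kg) → truck 1 (remaining 71 kg)
P4 (23 kg) → truck 1 (remaining 48 kg)
P5 (94 kg) → truck 2 (remaining 56 kg)
P6 (23 kg) → truck 1 (remaining 25 kg)
P7 (81 kg) → truck 3 (remaining 69 kg)
P8 (16 kg) → truck 1 (remaining 9 kg)
P9 (90 kg) → truck 4 (remaining 60 kg)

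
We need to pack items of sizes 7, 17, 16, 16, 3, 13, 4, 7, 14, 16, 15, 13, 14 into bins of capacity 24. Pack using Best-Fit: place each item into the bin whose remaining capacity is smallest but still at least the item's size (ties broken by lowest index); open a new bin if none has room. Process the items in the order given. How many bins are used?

9 bins

7 → bin 1 (remaining 17)
17 → bin 1 (remaining 0)
16 → bin 2 (remaining 8)
16 → bin 3 (remaining 8)
3 → bin 2 (remaining 5)
13 → bin 4 (remaining 11)
4 → bin 2 (remaining 1)
7 → bin 3 (remaining 1)
14 → bin 5 (remaining 10)
16 → bin 6 (remaining 8)
15 → bin 7 (remaining 9)
13 → bin 8 (remaining 11)
14 → bin 9 (remaining 10)
Final bins: [7,17] [16,3,4] [16,7] [13] [14] [16] [15] [13] [14].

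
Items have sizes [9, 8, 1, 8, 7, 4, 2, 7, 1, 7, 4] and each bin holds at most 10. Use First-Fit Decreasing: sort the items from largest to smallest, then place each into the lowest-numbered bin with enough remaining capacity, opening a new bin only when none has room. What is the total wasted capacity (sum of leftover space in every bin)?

12

Sorted descending: 9, 8, 8, 7, 7, 7, 4, 4, 2, 1, 1.
Put 9 in bin 1; 1 remain.
Put 8 in bin 2; 2 remain.
Put 8 in bin 3; 2 remain.
Put 7 in bin 4; 3 remain.
Put 7 in bin 5; 3 remain.
Put 7 in bin 6; 3 remain.
Put 4 in bin 7; 6 remain.
Put 4 in bin 7; 2 remain.
Put 2 in bin 2; 0 remain.
Put 1 in bin 1; 0 remain.
Put 1 in bin 3; 1 remain.
7 bins × 10 = 70; used 58; unused 12.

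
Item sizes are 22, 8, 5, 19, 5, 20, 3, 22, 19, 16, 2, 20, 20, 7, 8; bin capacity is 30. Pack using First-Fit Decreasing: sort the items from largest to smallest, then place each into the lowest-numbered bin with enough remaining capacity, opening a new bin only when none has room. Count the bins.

Sorted descending: 22, 22, 20, 20, 20, 19, 19, 16, 8, 8, 7, 5, 5, 3, 2.
22 → bin 1 (remaining 8)
22 → bin 2 (remaining 8)
20 → bin 3 (remaining 10)
20 → bin 4 (remaining 10)
20 → bin 5 (remaining 10)
19 → bin 6 (remaining 11)
19 → bin 7 (remaining 11)
16 → bin 8 (remaining 14)
8 → bin 1 (remaining 0)
8 → bin 2 (remaining 0)
7 → bin 3 (remaining 3)
5 → bin 4 (remaining 5)
5 → bin 4 (remaining 0)
3 → bin 3 (remaining 0)
2 → bin 5 (remaining 8)
Final bins: [22,8] [22,8] [20,7,3] [20,5,5] [20,2] [19] [19] [16].

8 bins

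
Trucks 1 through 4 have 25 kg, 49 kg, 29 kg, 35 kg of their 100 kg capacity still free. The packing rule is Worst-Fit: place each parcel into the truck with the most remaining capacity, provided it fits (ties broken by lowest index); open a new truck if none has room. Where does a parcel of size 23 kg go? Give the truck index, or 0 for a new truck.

2

Trucks with room: truck 1 (25 kg), truck 2 (49 kg), truck 3 (29 kg), truck 4 (35 kg).
Most room is truck 2 with 49 kg free.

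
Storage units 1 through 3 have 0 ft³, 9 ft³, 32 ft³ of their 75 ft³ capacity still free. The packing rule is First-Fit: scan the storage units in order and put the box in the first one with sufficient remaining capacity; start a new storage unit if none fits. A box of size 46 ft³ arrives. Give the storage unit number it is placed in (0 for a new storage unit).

0

No storage unit has ≥ 46 ft³ free, so a new storage unit is opened.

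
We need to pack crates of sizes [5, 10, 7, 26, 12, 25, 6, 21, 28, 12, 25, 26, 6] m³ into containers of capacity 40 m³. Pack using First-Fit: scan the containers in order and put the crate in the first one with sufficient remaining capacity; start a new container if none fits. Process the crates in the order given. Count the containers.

7

5 m³ → container 1 (remaining 35 m³)
10 m³ → container 1 (remaining 25 m³)
7 m³ → container 1 (remaining 18 m³)
26 m³ → container 2 (remaining 14 m³)
12 m³ → container 1 (remaining 6 m³)
25 m³ → container 3 (remaining 15 m³)
6 m³ → container 1 (remaining 0 m³)
21 m³ → container 4 (remaining 19 m³)
28 m³ → container 5 (remaining 12 m³)
12 m³ → container 2 (remaining 2 m³)
25 m³ → container 6 (remaining 15 m³)
26 m³ → container 7 (remaining 14 m³)
6 m³ → container 3 (remaining 9 m³)
Final containers: [5,10,7,12,6] [26,12] [25,6] [21] [28] [25] [26].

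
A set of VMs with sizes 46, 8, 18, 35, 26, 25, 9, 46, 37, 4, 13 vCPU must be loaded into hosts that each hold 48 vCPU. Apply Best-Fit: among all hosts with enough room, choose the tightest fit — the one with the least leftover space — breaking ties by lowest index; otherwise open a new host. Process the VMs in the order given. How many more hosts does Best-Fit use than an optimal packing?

1

Best-Fit: [46] [8,18,13] [35,9,4] [26] [25] [46] [37] → 7 hosts.
Total size 267 vCPU; any packing needs at least ⌈267/48⌉ = 6 hosts.
An optimal packing achieves that bound: [46] [46] [37,9] [35,13] [26,18,4] [25,8] → 6 hosts.
Excess: 7 − 6 = 1.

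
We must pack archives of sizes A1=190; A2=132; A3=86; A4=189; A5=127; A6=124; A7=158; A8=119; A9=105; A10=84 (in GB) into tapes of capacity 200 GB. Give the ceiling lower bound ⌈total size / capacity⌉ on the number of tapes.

Total size = 190 + 132 + 86 + 189 + 127 + 124 + 158 + 119 + 105 + 84 = 1314 GB.
⌈1314 / 200⌉ = 7.

7 tapes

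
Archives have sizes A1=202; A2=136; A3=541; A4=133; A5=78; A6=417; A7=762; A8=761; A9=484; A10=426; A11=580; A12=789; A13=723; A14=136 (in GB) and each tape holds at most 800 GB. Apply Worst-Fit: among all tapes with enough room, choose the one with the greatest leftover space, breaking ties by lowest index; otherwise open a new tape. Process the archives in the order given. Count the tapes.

10

tape 1: place A1 (202 GB), 598 GB left
tape 1: place A2 (136 GB), 462 GB left
tape 2: place A3 (541 GB), 259 GB left
tape 1: place A4 (133 GB), 329 GB left
tape 1: place A5 (78 GB), 251 GB left
tape 3: place A6 (417 GB), 383 GB left
tape 4: place A7 (762 GB), 38 GB left
tape 5: place A8 (761 GB), 39 GB left
tape 6: place A9 (484 GB), 316 GB left
tape 7: place A10 (426 GB), 374 GB left
tape 8: place A11 (580 GB), 220 GB left
tape 9: place A12 (789 GB), 11 GB left
tape 10: place A13 (723 GB), 77 GB left
tape 3: place A14 (136 GB), 247 GB left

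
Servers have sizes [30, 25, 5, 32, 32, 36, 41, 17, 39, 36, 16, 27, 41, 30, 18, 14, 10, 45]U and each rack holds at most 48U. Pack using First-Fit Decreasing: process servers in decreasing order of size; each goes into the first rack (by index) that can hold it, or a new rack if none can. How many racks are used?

Sorted descending: 45, 41, 41, 39, 36, 36, 32, 32, 30, 30, 27, 25, 18, 17, 16, 14, 10, 5.
Put 45U in rack 1; 3U remain.
Put 41U in rack 2; 7U remain.
Put 41U in rack 3; 7U remain.
Put 39U in rack 4; 9U remain.
Put 36U in rack 5; 12U remain.
Put 36U in rack 6; 12U remain.
Put 32U in rack 7; 16U remain.
Put 32U in rack 8; 16U remain.
Put 30U in rack 9; 18U remain.
Put 30U in rack 10; 18U remain.
Put 27U in rack 11; 21U remain.
Put 25U in rack 12; 23U remain.
Put 18U in rack 9; 0U remain.
Put 17U in rack 10; 1U remain.
Put 16U in rack 7; 0U remain.
Put 14U in rack 8; 2U remain.
Put 10U in rack 5; 2U remain.
Put 5U in rack 2; 2U remain.
Final racks: [45] [41,5] [41] [39] [36,10] [36] [32,16] [32,14] [30,18] [30,17] [27] [25].

12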